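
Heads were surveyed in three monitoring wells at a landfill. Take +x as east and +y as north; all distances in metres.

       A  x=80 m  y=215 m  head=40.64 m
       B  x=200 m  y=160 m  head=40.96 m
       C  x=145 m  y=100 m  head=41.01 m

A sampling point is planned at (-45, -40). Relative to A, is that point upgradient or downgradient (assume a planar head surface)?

upgradient

Three-point gradient (reference A): Δ to B = (120, -55, +0.32), Δ to C = (65, -115, +0.37).
∂h/∂x = +0.001609, ∂h/∂y = -0.002308 (det = -10225).
Head at (-45, -40) = 40.64 + (+0.001609)·(-125) + (-0.002308)·(-255) = 41.03 m.
That is higher than the 40.64 m at A, so the point is upgradient.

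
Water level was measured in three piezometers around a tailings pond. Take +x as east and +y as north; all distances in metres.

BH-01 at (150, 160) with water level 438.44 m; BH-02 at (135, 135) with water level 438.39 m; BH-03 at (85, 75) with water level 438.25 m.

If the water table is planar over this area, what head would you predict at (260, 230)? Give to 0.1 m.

Differences from BH-01: to BH-02 (Δx, Δy, Δh) = (-15, -25, -0.05); to BH-03 = (-65, -85, -0.19).
Determinant of the coordinate differences = (-15)·(-85) − (-65)·(-25) = -350.
∂h/∂x = [(-0.05)·(-85) − (-0.19)·(-25)] / -350 = +0.001429
∂h/∂y = [(-15)·(-0.19) − (-65)·(-0.05)] / -350 = +0.001143
h(260, 230) = 438.44 + (+0.001429)·(110) + (+0.001143)·(70) = 438.44 +0.157 +0.080 = 438.677 m.

438.7 m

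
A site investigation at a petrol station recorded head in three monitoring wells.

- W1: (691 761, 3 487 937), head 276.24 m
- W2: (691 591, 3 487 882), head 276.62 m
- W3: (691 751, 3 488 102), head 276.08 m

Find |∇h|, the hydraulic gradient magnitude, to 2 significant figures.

0.0022

Taking W1 as reference: W2−W1 = (-170, -55, +0.38); W3−W1 = (-10, 165, -0.16).
Determinant of the coordinate differences = (-170)·165 − (-10)·(-55) = -28600.
∂h/∂x = [(+0.38)·165 − (-0.16)·(-55)] / -28600 = -0.001885
∂h/∂y = [(-170)·(-0.16) − (-10)·(+0.38)] / -28600 = -0.001084
|∇h| = √(-0.001885² + -0.001084²) = 0.002174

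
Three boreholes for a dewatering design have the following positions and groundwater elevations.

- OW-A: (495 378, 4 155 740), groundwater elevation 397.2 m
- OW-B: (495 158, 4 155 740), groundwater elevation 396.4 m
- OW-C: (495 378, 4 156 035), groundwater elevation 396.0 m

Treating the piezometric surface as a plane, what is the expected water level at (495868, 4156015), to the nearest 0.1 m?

∂h/∂x = (396.4 − 397.2) / (495158 − 495378) = +0.003636
∂h/∂y = (396.0 − 397.2) / (4156035 − 4155740) = -0.004068
h(495868, 4156015) = 397.2 + (+0.003636)·(490) + (-0.004068)·(275) = 397.2 +1.782 -1.119 = 397.863 m.

397.9 m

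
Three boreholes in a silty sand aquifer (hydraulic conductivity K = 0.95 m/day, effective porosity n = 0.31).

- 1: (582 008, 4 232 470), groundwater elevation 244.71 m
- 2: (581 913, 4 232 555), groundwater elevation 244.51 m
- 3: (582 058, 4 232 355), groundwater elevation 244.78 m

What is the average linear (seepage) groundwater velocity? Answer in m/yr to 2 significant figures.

2.9 m/yr

Taking 1 as reference: 2−1 = (-95, 85, -0.20); 3−1 = (50, -115, +0.07).
Solve a·Δx + b·Δy = Δh: det = (-95)·(-115) − 50·85 = 6675.
∂h/∂x = [(-0.20)·(-115) − (+0.07)·85] / 6675 = +0.002554
∂h/∂y = [(-95)·(+0.07) − 50·(-0.20)] / 6675 = +0.0005019
|∇h| = √(0.002554² + 0.0005019²) = 0.002603
Seepage velocity v = K·i/n = 0.95 × 0.002603 / 0.31 = 0.007977 m/day = 2.914 m/yr.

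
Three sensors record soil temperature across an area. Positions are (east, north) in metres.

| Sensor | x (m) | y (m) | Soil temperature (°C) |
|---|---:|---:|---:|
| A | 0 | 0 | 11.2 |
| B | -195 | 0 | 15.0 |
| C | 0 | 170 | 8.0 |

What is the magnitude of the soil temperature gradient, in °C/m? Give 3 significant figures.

0.0271 °C/m

∂T/∂x = (15.0 − 11.2) / (-195 − 0) = -0.01949
∂T/∂y = (8.0 − 11.2) / (170 − 0) = -0.01882
|∇f| = √(-0.01949² + -0.01882²) = 0.02709 °C/m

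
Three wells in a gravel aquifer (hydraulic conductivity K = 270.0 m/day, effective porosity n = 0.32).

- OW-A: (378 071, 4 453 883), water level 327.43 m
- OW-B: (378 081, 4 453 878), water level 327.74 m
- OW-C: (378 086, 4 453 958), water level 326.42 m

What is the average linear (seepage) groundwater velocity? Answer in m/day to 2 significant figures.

24 m/day

With h = a·x + b·y + c and OW-A as origin, the differences give:
  10·a + (-5)·b = +0.31
  15·a + 75·b = -1.01
Eliminate b (×75 and ×(-5), subtract): 825·a = 18.200 → a = ∂h/∂x = +0.02206
Back-substitute: b = ∂h/∂y = -0.01788.
|∇h| = √(0.02206² + -0.01788²) = 0.0284
Seepage velocity v = K·i/n = 270.0 × 0.0284 / 0.32 = 23.96 m/day.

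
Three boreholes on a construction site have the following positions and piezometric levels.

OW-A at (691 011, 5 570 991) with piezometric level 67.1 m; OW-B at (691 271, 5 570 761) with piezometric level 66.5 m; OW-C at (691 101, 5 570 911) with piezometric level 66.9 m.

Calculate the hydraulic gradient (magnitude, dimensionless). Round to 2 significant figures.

Taking OW-A as reference: OW-B−OW-A = (260, -230, -0.6); OW-C−OW-A = (90, -80, -0.2).
Determinant of the coordinate differences = 260·(-80) − 90·(-230) = -100.
∂h/∂x = [(-0.6)·(-80) − (-0.2)·(-230)] / -100 = -0.02000
∂h/∂y = [260·(-0.2) − 90·(-0.6)] / -100 = -0.02000
|∇h| = √(-0.02000² + -0.02000²) = 0.02828

0.028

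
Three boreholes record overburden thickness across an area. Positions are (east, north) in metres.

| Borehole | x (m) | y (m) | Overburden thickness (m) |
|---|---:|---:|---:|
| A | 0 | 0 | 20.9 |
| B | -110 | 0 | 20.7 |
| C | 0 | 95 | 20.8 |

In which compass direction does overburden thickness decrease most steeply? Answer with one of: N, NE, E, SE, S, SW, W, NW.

NW

∂d/∂x = (20.7 − 20.9) / (-110 − 0) = +0.001818
∂d/∂y = (20.8 − 20.9) / (95 − 0) = -0.001053
Steepest decrease is along −∇f = (-0.001818 E, +0.001053 N) → northwest.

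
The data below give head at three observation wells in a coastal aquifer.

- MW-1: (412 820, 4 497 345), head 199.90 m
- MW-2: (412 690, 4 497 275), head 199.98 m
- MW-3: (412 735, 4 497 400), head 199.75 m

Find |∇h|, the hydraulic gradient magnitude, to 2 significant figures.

With h = a·x + b·y + c and MW-1 as origin, the differences give:
  (-130)·a + (-70)·b = +0.08
  (-85)·a + 55·b = -0.15
Eliminate b (×55 and ×(-70), subtract): -13100·a = -6.100 → a = ∂h/∂x = +0.0004656
Back-substitute: b = ∂h/∂y = -0.002008.
|∇h| = √(0.0004656² + -0.002008²) = 0.002061

0.0021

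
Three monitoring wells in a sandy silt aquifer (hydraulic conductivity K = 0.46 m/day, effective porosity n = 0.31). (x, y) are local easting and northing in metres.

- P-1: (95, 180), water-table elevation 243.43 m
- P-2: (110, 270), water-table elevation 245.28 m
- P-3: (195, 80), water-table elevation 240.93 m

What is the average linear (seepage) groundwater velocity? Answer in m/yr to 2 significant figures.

12 m/yr

With h = a·x + b·y + c and P-1 as origin, the differences give:
  15·a + 90·b = +1.85
  100·a + (-100)·b = -2.50
Eliminate b (×(-100) and ×90, subtract): -10500·a = 40.000 → a = ∂h/∂x = -0.003810
Back-substitute: b = ∂h/∂y = +0.02119.
|∇h| = √(-0.003810² + 0.02119²) = 0.02153
Seepage velocity v = K·i/n = 0.46 × 0.02153 / 0.31 = 0.03195 m/day = 11.67 m/yr.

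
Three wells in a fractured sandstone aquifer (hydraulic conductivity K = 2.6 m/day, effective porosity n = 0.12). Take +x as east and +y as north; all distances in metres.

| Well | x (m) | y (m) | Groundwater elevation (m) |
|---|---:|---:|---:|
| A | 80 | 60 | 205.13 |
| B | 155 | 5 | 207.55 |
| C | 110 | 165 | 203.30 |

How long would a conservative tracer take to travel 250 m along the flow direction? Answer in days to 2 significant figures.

420 days

Differences from A: to B (Δx, Δy, Δh) = (75, -55, +2.42); to C = (30, 105, -1.83).
Determinant of the coordinate differences = 75·105 − 30·(-55) = 9525.
∂h/∂x = [(+2.42)·105 − (-1.83)·(-55)] / 9525 = +0.01611
∂h/∂y = [75·(-1.83) − 30·(+2.42)] / 9525 = -0.02203
|∇h| = √(0.01611² + -0.02203²) = 0.02729
Seepage velocity v = K·i/n = 2.6 × 0.02729 / 0.12 = 0.5913 m/day.
t = 250 / 0.5913 = 422.8 days.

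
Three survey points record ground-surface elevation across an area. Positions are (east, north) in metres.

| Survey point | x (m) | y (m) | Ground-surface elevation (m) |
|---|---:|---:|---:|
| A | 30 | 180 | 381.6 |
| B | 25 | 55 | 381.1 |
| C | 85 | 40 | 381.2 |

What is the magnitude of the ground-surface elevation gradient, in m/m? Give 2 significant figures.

0.0047 m/m

Three-point gradient (reference A): Δ to B = (-5, -125, -0.5), Δ to C = (55, -140, -0.4).
∂z/∂x = +0.002640, ∂z/∂y = +0.003894 (det = 7575).
|∇f| = √(0.002640² + 0.003894²) = 0.004705 m/m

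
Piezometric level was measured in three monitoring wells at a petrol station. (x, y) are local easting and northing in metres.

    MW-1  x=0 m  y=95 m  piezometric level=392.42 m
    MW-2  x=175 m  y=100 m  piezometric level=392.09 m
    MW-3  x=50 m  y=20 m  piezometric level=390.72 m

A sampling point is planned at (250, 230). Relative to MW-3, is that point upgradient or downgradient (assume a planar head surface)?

Taking MW-1 as reference: MW-2−MW-1 = (175, 5, -0.33); MW-3−MW-1 = (50, -75, -1.70).
Solve a·Δx + b·Δy = Δh: det = 175·(-75) − 50·5 = -13375.
∂h/∂x = [(-0.33)·(-75) − (-1.70)·5] / -13375 = -0.002486
∂h/∂y = [175·(-1.70) − 50·(-0.33)] / -13375 = +0.02101
Head at (250, 230) = 392.42 + (-0.002486)·(250) + (+0.02101)·(135) = 394.63 m.
That is higher than the 390.72 m at MW-3, so the point is upgradient.

upgradient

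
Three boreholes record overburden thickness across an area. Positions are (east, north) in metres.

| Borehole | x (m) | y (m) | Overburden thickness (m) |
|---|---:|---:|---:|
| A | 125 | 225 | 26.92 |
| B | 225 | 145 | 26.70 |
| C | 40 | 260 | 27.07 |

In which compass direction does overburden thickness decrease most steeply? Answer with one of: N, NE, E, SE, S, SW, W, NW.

SE

Differences from A: to B (Δx, Δy, Δh) = (100, -80, -0.22); to C = (-85, 35, +0.15).
Solve a·Δx + b·Δy = Δd: det = 100·35 − (-85)·(-80) = -3300.
∂d/∂x = [(-0.22)·35 − (+0.15)·(-80)] / -3300 = -0.001303
∂d/∂y = [100·(+0.15) − (-85)·(-0.22)] / -3300 = +0.001121
Steepest decrease is along −∇f = (+0.001303 E, -0.001121 N) → southeast.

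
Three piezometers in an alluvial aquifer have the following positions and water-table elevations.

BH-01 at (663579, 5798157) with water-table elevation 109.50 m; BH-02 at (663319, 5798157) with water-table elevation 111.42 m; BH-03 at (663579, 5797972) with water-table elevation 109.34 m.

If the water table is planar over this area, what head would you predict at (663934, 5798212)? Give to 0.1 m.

106.9 m

∂h/∂x = (111.42 − 109.50) / (663319 − 663579) = -0.007385
∂h/∂y = (109.34 − 109.50) / (5797972 − 5798157) = +0.0008649
h(663934, 5798212) = 109.50 + (-0.007385)·(355) + (+0.0008649)·(55) = 109.50 -2.622 +0.048 = 106.926 m.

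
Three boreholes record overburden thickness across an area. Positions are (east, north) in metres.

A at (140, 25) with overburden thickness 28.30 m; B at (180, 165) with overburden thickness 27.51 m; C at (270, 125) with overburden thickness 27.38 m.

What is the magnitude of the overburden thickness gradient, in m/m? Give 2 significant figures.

0.0058 m/m

Differences from A: to B (Δx, Δy, Δh) = (40, 140, -0.79); to C = (130, 100, -0.92).
Determinant of the coordinate differences = 40·100 − 130·140 = -14200.
∂d/∂x = [(-0.79)·100 − (-0.92)·140] / -14200 = -0.003507
∂d/∂y = [40·(-0.92) − 130·(-0.79)] / -14200 = -0.004641
|∇f| = √(-0.003507² + -0.004641²) = 0.005817 m/m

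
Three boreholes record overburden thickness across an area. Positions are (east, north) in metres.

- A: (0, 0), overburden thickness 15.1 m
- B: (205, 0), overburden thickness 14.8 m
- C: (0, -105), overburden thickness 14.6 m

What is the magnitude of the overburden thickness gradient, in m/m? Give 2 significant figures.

0.0050 m/m

∂d/∂x = (14.8 − 15.1) / (205 − 0) = -0.001463
∂d/∂y = (14.6 − 15.1) / (-105 − 0) = +0.004762
|∇f| = √(-0.001463² + 0.004762²) = 0.004982 m/m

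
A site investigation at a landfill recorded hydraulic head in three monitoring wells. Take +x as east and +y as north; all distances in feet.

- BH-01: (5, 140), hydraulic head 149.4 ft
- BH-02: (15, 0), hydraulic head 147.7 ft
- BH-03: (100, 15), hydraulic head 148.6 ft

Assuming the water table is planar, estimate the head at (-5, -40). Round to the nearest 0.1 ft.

Three-point gradient (reference BH-01): Δ to BH-02 = (10, -140, -1.7), Δ to BH-03 = (95, -125, -0.8).
∂h/∂x = +0.008340, ∂h/∂y = +0.01274 (det = 12050).
h(-5, -40) = 149.4 + (+0.008340)·(-10) + (+0.01274)·(-180) = 149.4 -0.083 -2.293 = 147.024 ft.

147.0 ft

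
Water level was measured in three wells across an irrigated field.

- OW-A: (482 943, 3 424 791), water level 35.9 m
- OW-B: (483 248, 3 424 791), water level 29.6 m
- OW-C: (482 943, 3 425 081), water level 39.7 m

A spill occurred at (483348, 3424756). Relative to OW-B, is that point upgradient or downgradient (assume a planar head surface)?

downgradient

∂h/∂x = (29.6 − 35.9) / (483248 − 482943) = -0.02066
∂h/∂y = (39.7 − 35.9) / (3425081 − 3424791) = +0.01310
Head at (483348, 3424756) = 35.9 + (-0.02066)·(405) + (+0.01310)·(-35) = 27.08 m.
That is lower than the 29.6 m at OW-B, so the point is downgradient.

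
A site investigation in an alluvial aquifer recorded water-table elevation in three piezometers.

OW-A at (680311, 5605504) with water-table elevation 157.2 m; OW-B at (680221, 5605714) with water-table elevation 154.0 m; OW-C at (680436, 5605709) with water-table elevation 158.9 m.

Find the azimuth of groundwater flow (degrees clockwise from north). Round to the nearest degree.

284°

With h = a·x + b·y + c and OW-A as origin, the differences give:
  (-90)·a + 210·b = -3.2
  125·a + 205·b = +1.7
Eliminate b (×205 and ×210, subtract): -44700·a = -1013.00 → a = ∂h/∂x = +0.02266
Back-substitute: b = ∂h/∂y = -0.005526.
Flow direction (−∇h) has components (-0.02266 E, +0.005526 N).
Azimuth = atan2(E, N) = atan2(-0.02266, +0.005526) = 283.7° ≈ 284°.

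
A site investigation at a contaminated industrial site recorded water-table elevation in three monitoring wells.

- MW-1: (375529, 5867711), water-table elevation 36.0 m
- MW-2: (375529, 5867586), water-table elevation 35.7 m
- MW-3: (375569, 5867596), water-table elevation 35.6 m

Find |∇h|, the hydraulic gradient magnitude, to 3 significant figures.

With h = a·x + b·y + c and MW-1 as origin, the differences give:
  0·a + (-125)·b = -0.3
  40·a + (-115)·b = -0.4
Eliminate b (×(-115) and ×(-125), subtract): 5000·a = -15.50 → a = ∂h/∂x = -0.003100
Back-substitute: b = ∂h/∂y = +0.002400.
|∇h| = √(-0.003100² + 0.002400²) = 0.00392

0.00392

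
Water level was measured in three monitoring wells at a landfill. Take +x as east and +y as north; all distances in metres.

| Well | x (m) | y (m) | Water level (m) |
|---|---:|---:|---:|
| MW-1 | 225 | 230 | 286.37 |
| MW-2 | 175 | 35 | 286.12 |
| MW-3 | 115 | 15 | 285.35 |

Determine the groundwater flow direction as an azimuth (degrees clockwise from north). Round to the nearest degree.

279°

Three-point gradient (reference MW-1): Δ to MW-2 = (-50, -195, -0.25), Δ to MW-3 = (-110, -215, -1.02).
∂h/∂x = +0.01357, ∂h/∂y = -0.002196 (det = -10700).
Flow direction (−∇h) has components (-0.01357 E, +0.002196 N).
Azimuth = atan2(E, N) = atan2(-0.01357, +0.002196) = 279.2° ≈ 279°.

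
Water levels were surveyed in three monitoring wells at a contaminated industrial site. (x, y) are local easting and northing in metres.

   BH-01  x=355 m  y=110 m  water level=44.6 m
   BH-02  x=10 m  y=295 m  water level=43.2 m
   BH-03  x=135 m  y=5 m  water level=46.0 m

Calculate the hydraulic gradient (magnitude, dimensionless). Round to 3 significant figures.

0.0104

Taking BH-01 as reference: BH-02−BH-01 = (-345, 185, -1.4); BH-03−BH-01 = (-220, -105, +1.4).
Determinant of the coordinate differences = (-345)·(-105) − (-220)·185 = 76925.
∂h/∂x = [(-1.4)·(-105) − (+1.4)·185] / 76925 = -0.001456
∂h/∂y = [(-345)·(+1.4) − (-220)·(-1.4)] / 76925 = -0.01028
|∇h| = √(-0.001456² + -0.01028²) = 0.01038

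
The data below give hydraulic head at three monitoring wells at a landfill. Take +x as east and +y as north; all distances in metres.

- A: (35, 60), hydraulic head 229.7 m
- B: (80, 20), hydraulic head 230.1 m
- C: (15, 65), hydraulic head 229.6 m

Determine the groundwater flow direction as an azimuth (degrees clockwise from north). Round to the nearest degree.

330°

Taking A as reference: B−A = (45, -40, +0.4); C−A = (-20, 5, -0.1).
Determinant of the coordinate differences = 45·5 − (-20)·(-40) = -575.
∂h/∂x = [(+0.4)·5 − (-0.1)·(-40)] / -575 = +0.003478
∂h/∂y = [45·(-0.1) − (-20)·(+0.4)] / -575 = -0.006087
Flow direction (−∇h) has components (-0.003478 E, +0.006087 N).
Azimuth = atan2(E, N) = atan2(-0.003478, +0.006087) = 330.3° ≈ 330°.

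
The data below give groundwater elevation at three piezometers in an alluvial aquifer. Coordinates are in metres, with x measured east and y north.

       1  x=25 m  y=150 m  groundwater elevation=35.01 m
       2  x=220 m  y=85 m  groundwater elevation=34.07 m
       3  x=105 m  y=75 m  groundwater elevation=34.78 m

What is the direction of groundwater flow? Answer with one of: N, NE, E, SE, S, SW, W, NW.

With h = a·x + b·y + c and 1 as origin, the differences give:
  195·a + (-65)·b = -0.94
  80·a + (-75)·b = -0.23
Eliminate b (×(-75) and ×(-65), subtract): -9425·a = 55.550 → a = ∂h/∂x = -0.005894
Back-substitute: b = ∂h/∂y = -0.003220.
Flow = −∇h = (+0.005894 east, +0.003220 north), which points northeast.

NE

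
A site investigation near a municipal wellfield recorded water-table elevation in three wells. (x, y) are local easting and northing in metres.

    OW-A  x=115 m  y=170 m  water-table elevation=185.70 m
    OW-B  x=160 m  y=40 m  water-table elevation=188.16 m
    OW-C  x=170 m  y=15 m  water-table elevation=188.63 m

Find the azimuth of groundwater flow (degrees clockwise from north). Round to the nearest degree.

007°

With h = a·x + b·y + c and OW-A as origin, the differences give:
  45·a + (-130)·b = +2.46
  55·a + (-155)·b = +2.93
Eliminate b (×(-155) and ×(-130), subtract): 175·a = -0.400 → a = ∂h/∂x = -0.002286
Back-substitute: b = ∂h/∂y = -0.01971.
Flow direction (−∇h) has components (+0.002286 E, +0.01971 N).
Azimuth = atan2(E, N) = atan2(+0.002286, +0.01971) = 6.6° ≈ 007°.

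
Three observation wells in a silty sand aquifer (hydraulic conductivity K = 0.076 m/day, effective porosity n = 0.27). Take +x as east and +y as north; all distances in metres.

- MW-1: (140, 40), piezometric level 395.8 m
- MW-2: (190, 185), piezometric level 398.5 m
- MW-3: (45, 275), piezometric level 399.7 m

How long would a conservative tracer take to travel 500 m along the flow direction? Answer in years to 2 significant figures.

270 years

Taking MW-1 as reference: MW-2−MW-1 = (50, 145, +2.7); MW-3−MW-1 = (-95, 235, +3.9).
Solve a·Δx + b·Δy = Δh: det = 50·235 − (-95)·145 = 25525.
∂h/∂x = [(+2.7)·235 − (+3.9)·145] / 25525 = +0.002703
∂h/∂y = [50·(+3.9) − (-95)·(+2.7)] / 25525 = +0.01769
|∇h| = √(0.002703² + 0.01769²) = 0.0179
Seepage velocity v = K·i/n = 0.076 × 0.0179 / 0.27 = 0.005039 m/day.
t = 500 / 0.005039 = 9.923e+04 days = 272 years.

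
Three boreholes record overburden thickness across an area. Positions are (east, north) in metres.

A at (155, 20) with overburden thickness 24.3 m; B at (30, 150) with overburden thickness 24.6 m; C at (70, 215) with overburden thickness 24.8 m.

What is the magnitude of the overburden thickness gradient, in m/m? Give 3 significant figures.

Differences from A: to B (Δx, Δy, Δh) = (-125, 130, +0.3); to C = (-85, 195, +0.5).
Solve a·Δx + b·Δy = Δd: det = (-125)·195 − (-85)·130 = -13325.
∂d/∂x = [(+0.3)·195 − (+0.5)·130] / -13325 = +0.0004878
∂d/∂y = [(-125)·(+0.5) − (-85)·(+0.3)] / -13325 = +0.002777
|∇f| = √(0.0004878² + 0.002777²) = 0.00282 m/m

0.00282 m/m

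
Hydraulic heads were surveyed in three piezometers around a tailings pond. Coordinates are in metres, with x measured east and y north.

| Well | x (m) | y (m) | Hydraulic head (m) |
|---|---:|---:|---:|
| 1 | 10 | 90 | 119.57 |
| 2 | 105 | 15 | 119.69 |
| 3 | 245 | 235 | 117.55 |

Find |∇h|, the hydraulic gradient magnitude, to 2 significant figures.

Taking 1 as reference: 2−1 = (95, -75, +0.12); 3−1 = (235, 145, -2.02).
Determinant of the coordinate differences = 95·145 − 235·(-75) = 31400.
∂h/∂x = [(+0.12)·145 − (-2.02)·(-75)] / 31400 = -0.004271
∂h/∂y = [95·(-2.02) − 235·(+0.12)] / 31400 = -0.007010
|∇h| = √(-0.004271² + -0.007010²) = 0.008209

0.0082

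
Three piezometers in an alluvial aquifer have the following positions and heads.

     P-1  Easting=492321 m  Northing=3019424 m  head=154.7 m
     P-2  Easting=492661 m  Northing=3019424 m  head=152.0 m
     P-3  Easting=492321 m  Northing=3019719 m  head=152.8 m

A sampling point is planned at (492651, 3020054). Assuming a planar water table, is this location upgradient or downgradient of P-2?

downgradient

∂h/∂x = (152.0 − 154.7) / (492661 − 492321) = -0.007941
∂h/∂y = (152.8 − 154.7) / (3019719 − 3019424) = -0.006441
Head at (492651, 3020054) = 154.7 + (-0.007941)·(330) + (-0.006441)·(630) = 148.02 m.
That is lower than the 152.0 m at P-2, so the point is downgradient.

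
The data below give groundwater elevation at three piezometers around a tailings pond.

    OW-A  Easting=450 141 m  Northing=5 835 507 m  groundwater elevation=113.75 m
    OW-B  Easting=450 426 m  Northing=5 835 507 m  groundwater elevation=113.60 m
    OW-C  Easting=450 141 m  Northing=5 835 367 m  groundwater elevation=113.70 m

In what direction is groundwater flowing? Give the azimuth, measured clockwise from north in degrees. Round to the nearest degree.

∂h/∂x = (113.60 − 113.75) / (450426 − 450141) = -0.0005263
∂h/∂y = (113.70 − 113.75) / (5835367 − 5835507) = +0.0003571
Flow direction (−∇h) has components (+0.0005263 E, -0.0003571 N).
Azimuth = atan2(E, N) = atan2(+0.0005263, -0.0003571) = 124.2° ≈ 124°.

124°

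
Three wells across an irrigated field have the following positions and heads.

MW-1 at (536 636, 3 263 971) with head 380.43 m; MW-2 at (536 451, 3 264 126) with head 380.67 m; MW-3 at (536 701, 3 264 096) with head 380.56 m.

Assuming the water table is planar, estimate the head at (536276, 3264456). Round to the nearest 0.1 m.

381.1 m

Taking MW-1 as reference: MW-2−MW-1 = (-185, 155, +0.24); MW-3−MW-1 = (65, 125, +0.13).
Determinant of the coordinate differences = (-185)·125 − 65·155 = -33200.
∂h/∂x = [(+0.24)·125 − (+0.13)·155] / -33200 = -0.0002967
∂h/∂y = [(-185)·(+0.13) − 65·(+0.24)] / -33200 = +0.001194
h(536276, 3264456) = 380.43 + (-0.0002967)·(-360) + (+0.001194)·(485) = 380.43 +0.107 +0.579 = 381.116 m.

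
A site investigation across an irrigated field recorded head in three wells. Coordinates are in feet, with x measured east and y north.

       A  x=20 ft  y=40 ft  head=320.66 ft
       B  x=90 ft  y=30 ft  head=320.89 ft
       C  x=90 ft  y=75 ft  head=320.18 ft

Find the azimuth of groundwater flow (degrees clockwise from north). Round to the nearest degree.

356°

Three-point gradient (reference A): Δ to B = (70, -10, +0.23), Δ to C = (70, 35, -0.48).
∂h/∂x = +0.001032, ∂h/∂y = -0.01578 (det = 3150).
Flow direction (−∇h) has components (-0.001032 E, +0.01578 N).
Azimuth = atan2(E, N) = atan2(-0.001032, +0.01578) = 356.3° ≈ 356°.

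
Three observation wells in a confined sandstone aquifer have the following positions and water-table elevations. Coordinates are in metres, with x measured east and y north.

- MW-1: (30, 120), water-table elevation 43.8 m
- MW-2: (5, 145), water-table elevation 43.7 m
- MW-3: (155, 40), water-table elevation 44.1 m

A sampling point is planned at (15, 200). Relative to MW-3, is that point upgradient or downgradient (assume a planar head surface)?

With h = a·x + b·y + c and MW-1 as origin, the differences give:
  (-25)·a + 25·b = -0.1
  125·a + (-80)·b = +0.3
Eliminate b (×(-80) and ×25, subtract): -1125·a = 0.50 → a = ∂h/∂x = -0.0004444
Back-substitute: b = ∂h/∂y = -0.004444.
Head at (15, 200) = 43.8 + (-0.0004444)·(-15) + (-0.004444)·(80) = 43.45 m.
That is lower than the 44.1 m at MW-3, so the point is downgradient.

downgradient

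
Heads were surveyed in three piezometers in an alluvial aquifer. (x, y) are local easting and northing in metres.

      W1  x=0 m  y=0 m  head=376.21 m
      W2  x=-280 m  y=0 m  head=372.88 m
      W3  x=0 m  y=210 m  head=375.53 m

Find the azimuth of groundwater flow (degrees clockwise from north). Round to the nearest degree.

285°

∂h/∂x = (372.88 − 376.21) / (-280 − 0) = +0.01189
∂h/∂y = (375.53 − 376.21) / (210 − 0) = -0.003238
Flow direction (−∇h) has components (-0.01189 E, +0.003238 N).
Azimuth = atan2(E, N) = atan2(-0.01189, +0.003238) = 285.2° ≈ 285°.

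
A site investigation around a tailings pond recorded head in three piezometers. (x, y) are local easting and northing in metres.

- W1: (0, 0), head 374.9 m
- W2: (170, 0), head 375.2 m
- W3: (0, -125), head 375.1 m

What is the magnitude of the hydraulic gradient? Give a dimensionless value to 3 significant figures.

∂h/∂x = (375.2 − 374.9) / (170 − 0) = +0.001765
∂h/∂y = (375.1 − 374.9) / (-125 − 0) = -0.001600
|∇h| = √(0.001765² + -0.001600²) = 0.002382

0.00238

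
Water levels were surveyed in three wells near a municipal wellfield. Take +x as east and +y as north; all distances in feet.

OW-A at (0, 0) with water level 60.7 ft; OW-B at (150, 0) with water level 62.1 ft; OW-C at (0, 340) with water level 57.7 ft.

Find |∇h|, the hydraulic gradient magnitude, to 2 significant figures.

∂h/∂x = (62.1 − 60.7) / (150 − 0) = +0.009333
∂h/∂y = (57.7 − 60.7) / (340 − 0) = -0.008824
|∇h| = √(0.009333² + -0.008824²) = 0.01284

0.013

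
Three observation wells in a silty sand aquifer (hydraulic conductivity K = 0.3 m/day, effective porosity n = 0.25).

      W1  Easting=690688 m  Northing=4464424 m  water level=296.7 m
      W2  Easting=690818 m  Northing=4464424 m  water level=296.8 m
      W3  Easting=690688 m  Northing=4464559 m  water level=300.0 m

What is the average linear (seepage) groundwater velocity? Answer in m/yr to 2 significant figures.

∂h/∂x = (296.8 − 296.7) / (690818 − 690688) = +0.0007692
∂h/∂y = (300.0 − 296.7) / (4464559 − 4464424) = +0.02444
|∇h| = √(0.0007692² + 0.02444²) = 0.02445
Seepage velocity v = K·i/n = 0.3 × 0.02445 / 0.25 = 0.02934 m/day = 10.72 m/yr.

11 m/yr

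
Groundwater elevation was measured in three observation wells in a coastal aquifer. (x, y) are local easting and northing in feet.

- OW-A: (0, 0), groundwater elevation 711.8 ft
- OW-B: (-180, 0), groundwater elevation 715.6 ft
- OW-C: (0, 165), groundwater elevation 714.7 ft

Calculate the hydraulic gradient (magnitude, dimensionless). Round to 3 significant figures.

∂h/∂x = (715.6 − 711.8) / (-180 − 0) = -0.02111
∂h/∂y = (714.7 − 711.8) / (165 − 0) = +0.01758
|∇h| = √(-0.02111² + 0.01758²) = 0.02747

0.0275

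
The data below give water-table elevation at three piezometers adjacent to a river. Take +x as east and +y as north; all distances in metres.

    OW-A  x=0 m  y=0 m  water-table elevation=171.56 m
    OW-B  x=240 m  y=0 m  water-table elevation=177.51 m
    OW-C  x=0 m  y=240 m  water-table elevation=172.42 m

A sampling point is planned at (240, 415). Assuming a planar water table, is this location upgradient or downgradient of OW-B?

∂h/∂x = (177.51 − 171.56) / (240 − 0) = +0.02479
∂h/∂y = (172.42 − 171.56) / (240 − 0) = +0.003583
Head at (240, 415) = 171.56 + (+0.02479)·(240) + (+0.003583)·(415) = 179.00 m.
That is higher than the 177.51 m at OW-B, so the point is upgradient.

upgradient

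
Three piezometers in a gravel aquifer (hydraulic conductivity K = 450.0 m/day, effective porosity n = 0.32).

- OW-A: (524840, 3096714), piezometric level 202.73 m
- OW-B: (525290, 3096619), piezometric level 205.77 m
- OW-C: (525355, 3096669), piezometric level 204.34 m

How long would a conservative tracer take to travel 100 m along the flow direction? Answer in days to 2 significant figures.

2.4 days

Three-point gradient (reference OW-A): Δ to OW-B = (450, -95, +3.04), Δ to OW-C = (515, -45, +1.61).
∂h/∂x = +0.0005632, ∂h/∂y = -0.02933 (det = 28675).
|∇h| = √(0.0005632² + -0.02933²) = 0.02934
Seepage velocity v = K·i/n = 450.0 × 0.02934 / 0.32 = 41.26 m/day.
t = 100 / 41.26 = 2.424 days.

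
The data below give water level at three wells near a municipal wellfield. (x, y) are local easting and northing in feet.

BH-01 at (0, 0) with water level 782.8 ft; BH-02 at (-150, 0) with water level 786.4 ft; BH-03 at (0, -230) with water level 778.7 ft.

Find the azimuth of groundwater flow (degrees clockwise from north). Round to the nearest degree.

∂h/∂x = (786.4 − 782.8) / (-150 − 0) = -0.02400
∂h/∂y = (778.7 − 782.8) / (-230 − 0) = +0.01783
Flow direction (−∇h) has components (+0.02400 E, -0.01783 N).
Azimuth = atan2(E, N) = atan2(+0.02400, -0.01783) = 126.6° ≈ 127°.

127°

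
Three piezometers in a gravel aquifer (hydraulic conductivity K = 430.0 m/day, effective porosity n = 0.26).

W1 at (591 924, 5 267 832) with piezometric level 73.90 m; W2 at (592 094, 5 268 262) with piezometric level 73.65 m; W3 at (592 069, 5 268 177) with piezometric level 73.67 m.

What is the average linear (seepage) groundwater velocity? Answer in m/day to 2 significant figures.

5.8 m/day

Taking W1 as reference: W2−W1 = (170, 430, -0.25); W3−W1 = (145, 345, -0.23).
Solve a·Δx + b·Δy = Δh: det = 170·345 − 145·430 = -3700.
∂h/∂x = [(-0.25)·345 − (-0.23)·430] / -3700 = -0.003419
∂h/∂y = [170·(-0.23) − 145·(-0.25)] / -3700 = +0.0007703
|∇h| = √(-0.003419² + 0.0007703²) = 0.003505
Seepage velocity v = K·i/n = 430.0 × 0.003505 / 0.26 = 5.797 m/day.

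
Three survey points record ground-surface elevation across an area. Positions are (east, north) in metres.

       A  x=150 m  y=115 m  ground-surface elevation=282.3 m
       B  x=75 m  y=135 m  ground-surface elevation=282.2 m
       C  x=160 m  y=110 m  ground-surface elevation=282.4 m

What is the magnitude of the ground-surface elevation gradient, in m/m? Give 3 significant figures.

0.0381 m/m

Three-point gradient (reference A): Δ to B = (-75, 20, -0.1), Δ to C = (10, -5, +0.1).
∂z/∂x = -0.008571, ∂z/∂y = -0.03714 (det = 175).
|∇f| = √(-0.008571² + -0.03714²) = 0.03812 m/m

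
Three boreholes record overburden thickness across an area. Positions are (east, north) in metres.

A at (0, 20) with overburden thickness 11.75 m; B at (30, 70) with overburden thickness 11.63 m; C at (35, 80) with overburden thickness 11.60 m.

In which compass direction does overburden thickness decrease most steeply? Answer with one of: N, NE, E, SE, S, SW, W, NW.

Differences from A: to B (Δx, Δy, Δh) = (30, 50, -0.12); to C = (35, 60, -0.15).
Determinant of the coordinate differences = 30·60 − 35·50 = 50.
∂d/∂x = [(-0.12)·60 − (-0.15)·50] / 50 = +0.006000
∂d/∂y = [30·(-0.15) − 35·(-0.12)] / 50 = -0.006000
Steepest decrease is along −∇f = (-0.006000 E, +0.006000 N) → northwest.

NW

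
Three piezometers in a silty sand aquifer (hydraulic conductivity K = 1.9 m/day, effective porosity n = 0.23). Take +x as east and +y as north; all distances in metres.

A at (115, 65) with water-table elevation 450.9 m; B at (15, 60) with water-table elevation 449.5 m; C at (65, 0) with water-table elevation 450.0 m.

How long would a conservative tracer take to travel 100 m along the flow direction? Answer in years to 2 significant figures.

Taking A as reference: B−A = (-100, -5, -1.4); C−A = (-50, -65, -0.9).
Determinant of the coordinate differences = (-100)·(-65) − (-50)·(-5) = 6250.
∂h/∂x = [(-1.4)·(-65) − (-0.9)·(-5)] / 6250 = +0.01384
∂h/∂y = [(-100)·(-0.9) − (-50)·(-1.4)] / 6250 = +0.003200
|∇h| = √(0.01384² + 0.003200²) = 0.01421
Seepage velocity v = K·i/n = 1.9 × 0.01421 / 0.23 = 0.1174 m/day.
t = 100 / 0.1174 = 851.8 days = 2.33 years.

2.3 years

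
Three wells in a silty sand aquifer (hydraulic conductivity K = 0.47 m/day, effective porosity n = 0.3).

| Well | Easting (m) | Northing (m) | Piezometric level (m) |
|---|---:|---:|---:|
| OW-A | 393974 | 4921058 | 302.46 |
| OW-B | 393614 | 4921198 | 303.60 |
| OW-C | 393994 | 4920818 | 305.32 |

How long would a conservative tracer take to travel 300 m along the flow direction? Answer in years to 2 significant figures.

35 years

Taking OW-A as reference: OW-B−OW-A = (-360, 140, +1.14); OW-C−OW-A = (20, -240, +2.86).
Determinant of the coordinate differences = (-360)·(-240) − 20·140 = 83600.
∂h/∂x = [(+1.14)·(-240) − (+2.86)·140] / 83600 = -0.008062
∂h/∂y = [(-360)·(+2.86) − 20·(+1.14)] / 83600 = -0.01259
|∇h| = √(-0.008062² + -0.01259²) = 0.01495
Seepage velocity v = K·i/n = 0.47 × 0.01495 / 0.3 = 0.02342 m/day.
t = 300 / 0.02342 = 1.281e+04 days = 35.1 years.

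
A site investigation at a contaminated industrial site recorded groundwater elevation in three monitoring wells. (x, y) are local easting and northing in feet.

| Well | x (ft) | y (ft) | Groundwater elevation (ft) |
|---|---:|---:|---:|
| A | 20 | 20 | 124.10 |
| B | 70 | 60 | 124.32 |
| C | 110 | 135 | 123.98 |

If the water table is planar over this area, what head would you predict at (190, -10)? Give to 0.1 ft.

126.8 ft

Taking A as reference: B−A = (50, 40, +0.22); C−A = (90, 115, -0.12).
Determinant of the coordinate differences = 50·115 − 90·40 = 2150.
∂h/∂x = [(+0.22)·115 − (-0.12)·40] / 2150 = +0.01400
∂h/∂y = [50·(-0.12) − 90·(+0.22)] / 2150 = -0.01200
h(190, -10) = 124.10 + (+0.01400)·(170) + (-0.01200)·(-30) = 124.10 +2.380 +0.360 = 126.840 ft.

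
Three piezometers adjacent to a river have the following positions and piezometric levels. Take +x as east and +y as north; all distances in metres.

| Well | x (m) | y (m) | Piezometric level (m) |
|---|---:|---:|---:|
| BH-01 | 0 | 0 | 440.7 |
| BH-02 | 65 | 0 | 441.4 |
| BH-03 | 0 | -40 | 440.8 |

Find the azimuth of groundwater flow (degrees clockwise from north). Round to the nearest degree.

∂h/∂x = (441.4 − 440.7) / (65 − 0) = +0.01077
∂h/∂y = (440.8 − 440.7) / (-40 − 0) = -0.002500
Flow direction (−∇h) has components (-0.01077 E, +0.002500 N).
Azimuth = atan2(E, N) = atan2(-0.01077, +0.002500) = 283.1° ≈ 283°.

283°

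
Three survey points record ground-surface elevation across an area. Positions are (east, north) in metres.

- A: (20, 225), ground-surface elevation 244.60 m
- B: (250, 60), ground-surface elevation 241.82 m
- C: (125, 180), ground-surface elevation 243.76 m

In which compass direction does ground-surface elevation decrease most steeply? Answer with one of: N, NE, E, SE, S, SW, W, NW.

With z = a·x + b·y + c and A as origin, the differences give:
  230·a + (-165)·b = -2.78
  105·a + (-45)·b = -0.84
Eliminate b (×(-45) and ×(-165), subtract): 6975·a = -13.500 → a = ∂z/∂x = -0.001935
Back-substitute: b = ∂z/∂y = +0.01415.
Steepest decrease is along −∇f = (+0.001935 E, -0.01415 N) → south.

S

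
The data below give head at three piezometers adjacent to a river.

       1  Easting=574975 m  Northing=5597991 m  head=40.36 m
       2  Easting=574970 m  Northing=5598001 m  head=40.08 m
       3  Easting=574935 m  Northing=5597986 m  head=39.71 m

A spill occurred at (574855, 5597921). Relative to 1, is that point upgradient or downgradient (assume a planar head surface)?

Taking 1 as reference: 2−1 = (-5, 10, -0.28); 3−1 = (-40, -5, -0.65).
Solve a·Δx + b·Δy = Δh: det = (-5)·(-5) − (-40)·10 = 425.
∂h/∂x = [(-0.28)·(-5) − (-0.65)·10] / 425 = +0.01859
∂h/∂y = [(-5)·(-0.65) − (-40)·(-0.28)] / 425 = -0.01871
Head at (574855, 5597921) = 40.36 + (+0.01859)·(-120) + (-0.01871)·(-70) = 39.44 m.
That is lower than the 40.36 m at 1, so the point is downgradient.

downgradient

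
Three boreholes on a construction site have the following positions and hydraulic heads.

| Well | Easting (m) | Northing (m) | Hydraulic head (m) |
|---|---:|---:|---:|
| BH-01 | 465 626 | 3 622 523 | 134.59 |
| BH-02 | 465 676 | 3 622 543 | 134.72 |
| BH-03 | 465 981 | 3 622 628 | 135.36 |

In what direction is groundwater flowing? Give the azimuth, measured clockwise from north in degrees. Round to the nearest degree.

193°

Taking BH-01 as reference: BH-02−BH-01 = (50, 20, +0.13); BH-03−BH-01 = (355, 105, +0.77).
Determinant of the coordinate differences = 50·105 − 355·20 = -1850.
∂h/∂x = [(+0.13)·105 − (+0.77)·20] / -1850 = +0.0009459
∂h/∂y = [50·(+0.77) − 355·(+0.13)] / -1850 = +0.004135
Flow direction (−∇h) has components (-0.0009459 E, -0.004135 N).
Azimuth = atan2(E, N) = atan2(-0.0009459, -0.004135) = 192.9° ≈ 193°.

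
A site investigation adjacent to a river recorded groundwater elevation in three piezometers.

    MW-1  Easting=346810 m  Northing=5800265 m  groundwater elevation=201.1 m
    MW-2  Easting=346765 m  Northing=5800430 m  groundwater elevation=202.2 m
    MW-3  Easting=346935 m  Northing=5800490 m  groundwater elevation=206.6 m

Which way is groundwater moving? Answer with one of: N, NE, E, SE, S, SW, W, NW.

With h = a·x + b·y + c and MW-1 as origin, the differences give:
  (-45)·a + 165·b = +1.1
  125·a + 225·b = +5.5
Eliminate b (×225 and ×165, subtract): -30750·a = -660.00 → a = ∂h/∂x = +0.02146
Back-substitute: b = ∂h/∂y = +0.01252.
Flow = −∇h = (-0.02146 east, -0.01252 north), which points southwest.

SW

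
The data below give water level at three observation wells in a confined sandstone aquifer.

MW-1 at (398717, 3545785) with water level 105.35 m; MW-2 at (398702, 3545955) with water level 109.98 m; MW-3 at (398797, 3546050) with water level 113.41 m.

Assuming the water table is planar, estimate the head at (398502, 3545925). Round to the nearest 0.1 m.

With h = a·x + b·y + c and MW-1 as origin, the differences give:
  (-15)·a + 170·b = +4.63
  80·a + 265·b = +8.06
Eliminate b (×265 and ×170, subtract): -17575·a = -143.250 → a = ∂h/∂x = +0.008151
Back-substitute: b = ∂h/∂y = +0.02795.
h(398502, 3545925) = 105.35 + (+0.008151)·(-215) + (+0.02795)·(140) = 105.35 -1.752 +3.914 = 107.511 m.

107.5 m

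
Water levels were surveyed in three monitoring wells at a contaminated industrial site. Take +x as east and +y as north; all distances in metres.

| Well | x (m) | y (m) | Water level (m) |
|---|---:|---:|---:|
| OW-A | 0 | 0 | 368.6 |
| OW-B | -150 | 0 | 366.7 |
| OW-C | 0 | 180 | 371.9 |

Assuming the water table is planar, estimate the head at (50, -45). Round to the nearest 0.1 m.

∂h/∂x = (366.7 − 368.6) / (-150 − 0) = +0.01267
∂h/∂y = (371.9 − 368.6) / (180 − 0) = +0.01833
h(50, -45) = 368.6 + (+0.01267)·(50) + (+0.01833)·(-45) = 368.6 +0.633 -0.825 = 368.408 m.

368.4 m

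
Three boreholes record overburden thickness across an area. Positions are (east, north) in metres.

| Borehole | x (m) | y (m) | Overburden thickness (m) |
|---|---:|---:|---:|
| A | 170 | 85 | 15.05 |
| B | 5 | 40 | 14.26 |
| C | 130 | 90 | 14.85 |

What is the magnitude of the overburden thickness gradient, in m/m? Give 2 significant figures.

Differences from A: to B (Δx, Δy, Δh) = (-165, -45, -0.79); to C = (-40, 5, -0.20).
Determinant of the coordinate differences = (-165)·5 − (-40)·(-45) = -2625.
∂d/∂x = [(-0.79)·5 − (-0.20)·(-45)] / -2625 = +0.004933
∂d/∂y = [(-165)·(-0.20) − (-40)·(-0.79)] / -2625 = -0.0005333
|∇f| = √(0.004933² + -0.0005333²) = 0.004962 m/m

0.0050 m/m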